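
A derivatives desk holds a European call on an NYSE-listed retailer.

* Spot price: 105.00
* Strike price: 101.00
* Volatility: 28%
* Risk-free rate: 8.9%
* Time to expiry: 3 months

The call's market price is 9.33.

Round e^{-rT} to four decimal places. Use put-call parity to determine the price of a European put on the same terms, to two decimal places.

3.11

e^(−rT) = e^(−0.089·0.25) = 0.9780
Put-call parity: C − P = S − K·e^(−rT) = 105 − 101·0.9780 = 105 − 98.7780 = 6.2220
P = C − (C − P) = 9.33 − (6.2220) = 3.1080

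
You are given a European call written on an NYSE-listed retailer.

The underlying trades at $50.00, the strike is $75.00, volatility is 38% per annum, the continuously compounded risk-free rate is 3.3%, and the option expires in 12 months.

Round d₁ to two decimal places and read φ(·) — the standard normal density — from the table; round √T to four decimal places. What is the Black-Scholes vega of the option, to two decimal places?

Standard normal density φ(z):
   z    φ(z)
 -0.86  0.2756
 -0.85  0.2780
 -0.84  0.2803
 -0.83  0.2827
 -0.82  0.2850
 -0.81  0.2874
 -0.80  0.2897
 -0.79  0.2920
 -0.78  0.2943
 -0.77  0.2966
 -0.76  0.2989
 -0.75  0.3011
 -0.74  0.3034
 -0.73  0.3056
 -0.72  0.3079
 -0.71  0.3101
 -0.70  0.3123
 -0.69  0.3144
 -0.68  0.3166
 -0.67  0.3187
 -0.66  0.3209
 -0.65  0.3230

σ√T = 0.38 × 1.0000 = 0.3800
d₁ = [ln(50/75) + (0.033 + ½·0.38²)·1] / (σ√T) = (-0.4055 + 0.1052) / 0.3800 = -0.7902 ⇒ -0.79
√T = √1 = 1.0000
φ(d₁) = φ(-0.79) = 0.2920
vega = S·φ(d₁)·√T = 50·0.2920·1.0000 = 14.6000

14.60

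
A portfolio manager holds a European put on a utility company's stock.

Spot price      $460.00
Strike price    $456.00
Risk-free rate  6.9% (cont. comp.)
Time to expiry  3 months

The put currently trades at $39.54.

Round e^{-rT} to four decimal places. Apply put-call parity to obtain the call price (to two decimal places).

$51.34

exp(−rT) = exp(−0.069·0.25) = 0.9829
Put-call parity: C − P = S − K·e^(−rT) = 460 − 456·0.9829 = 460 − 448.2024 = 11.7976
C = P + (C − P) = 39.54 + (11.7976) = 51.3376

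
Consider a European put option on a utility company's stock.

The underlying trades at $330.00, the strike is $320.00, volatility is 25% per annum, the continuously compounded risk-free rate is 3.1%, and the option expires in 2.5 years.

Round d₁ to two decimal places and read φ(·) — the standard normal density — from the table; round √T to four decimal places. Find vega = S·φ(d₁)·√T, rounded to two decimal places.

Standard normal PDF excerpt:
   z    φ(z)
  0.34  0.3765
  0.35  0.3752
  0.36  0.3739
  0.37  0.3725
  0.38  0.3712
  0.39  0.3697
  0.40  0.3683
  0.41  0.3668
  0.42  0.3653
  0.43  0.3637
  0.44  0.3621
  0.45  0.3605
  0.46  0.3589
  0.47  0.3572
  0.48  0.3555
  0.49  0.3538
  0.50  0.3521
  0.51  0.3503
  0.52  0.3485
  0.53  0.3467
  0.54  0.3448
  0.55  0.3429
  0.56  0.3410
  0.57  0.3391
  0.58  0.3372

186.37

T = 2.5;  σ√T = 0.3953
d₁ = [ln(330/320) + (0.031 + 0.25²/2)·2.5] / 0.3953 = [0.0308 + 0.1556] / 0.3953 = 0.4716 ≈ 0.47
√T = √2.5 = 1.5811
φ(d₁) = φ(0.47) = 0.3572
vega = S·φ(d₁)·√T = 330·0.3572·1.5811 = 186.3737
(Call and put vega coincide under Black-Scholes.)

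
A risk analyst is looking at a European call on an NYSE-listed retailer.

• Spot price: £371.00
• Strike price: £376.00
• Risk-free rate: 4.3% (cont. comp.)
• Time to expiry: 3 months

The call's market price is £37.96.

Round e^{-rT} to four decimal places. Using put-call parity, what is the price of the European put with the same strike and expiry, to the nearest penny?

exp(−rT) = exp(−0.043·0.25) = 0.9893
Put-call parity: C − P = S − K·e^(−rT) = 371 − 376·0.9893 = 371 − 371.9768 = -0.9768
P = C − (C − P) = 37.96 − (-0.9768) = 38.9368

£38.94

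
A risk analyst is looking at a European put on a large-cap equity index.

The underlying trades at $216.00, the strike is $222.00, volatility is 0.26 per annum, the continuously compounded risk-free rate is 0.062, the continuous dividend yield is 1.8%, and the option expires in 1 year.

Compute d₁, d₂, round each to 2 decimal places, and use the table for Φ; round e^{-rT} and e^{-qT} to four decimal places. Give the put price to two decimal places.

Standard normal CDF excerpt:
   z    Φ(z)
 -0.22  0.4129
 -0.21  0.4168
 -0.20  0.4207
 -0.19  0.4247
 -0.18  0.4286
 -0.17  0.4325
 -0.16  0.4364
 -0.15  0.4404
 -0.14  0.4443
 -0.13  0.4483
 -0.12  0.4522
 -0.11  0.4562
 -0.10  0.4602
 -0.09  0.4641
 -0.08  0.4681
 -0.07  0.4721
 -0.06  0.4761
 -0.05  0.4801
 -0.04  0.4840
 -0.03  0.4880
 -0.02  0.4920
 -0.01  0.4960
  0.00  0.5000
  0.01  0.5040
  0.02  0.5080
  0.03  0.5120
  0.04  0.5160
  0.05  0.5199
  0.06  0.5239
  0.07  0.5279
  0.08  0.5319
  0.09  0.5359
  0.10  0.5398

σ√T = 0.26 × 1.0000 = 0.2600
d₁ = [ln(216/222) + (0.062 − 0.018 + 0.26²/2)·1] / 0.2600 = [-0.0274 + 0.0778] / 0.2600 = 0.1939 ⇒ 0.19
d₂ = d₁ − σ√T = 0.1939 − 0.2600 = -0.0661 ⇒ -0.07
exp(−qT) = exp(−0.018·1) = 0.9822;  exp(−rT) = exp(−0.062·1) = 0.9399
P = 222·0.9399·N(0.07) − 216·0.9822·N(-0.19) = 222·0.9399·0.5279 − 216·0.9822·0.4247 = 110.1505 − 90.1023 = 20.0481

$20.05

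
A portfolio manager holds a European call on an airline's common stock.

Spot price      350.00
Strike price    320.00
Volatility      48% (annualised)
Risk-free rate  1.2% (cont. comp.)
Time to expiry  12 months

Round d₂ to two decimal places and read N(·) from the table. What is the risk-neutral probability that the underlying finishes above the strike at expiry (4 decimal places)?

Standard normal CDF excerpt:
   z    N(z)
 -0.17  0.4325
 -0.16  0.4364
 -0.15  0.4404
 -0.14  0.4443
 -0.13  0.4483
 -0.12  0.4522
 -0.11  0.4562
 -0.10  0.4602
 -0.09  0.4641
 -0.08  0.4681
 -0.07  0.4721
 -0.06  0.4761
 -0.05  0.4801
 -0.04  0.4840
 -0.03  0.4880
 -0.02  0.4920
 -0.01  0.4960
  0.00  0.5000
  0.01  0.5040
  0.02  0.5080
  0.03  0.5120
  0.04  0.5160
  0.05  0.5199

0.4880

T = 1;  σ√T = 0.4800
d₁ = [ln(350/320) + (0.012 + 0.48²/2)·1] / 0.4800 = [0.0896 + 0.1272] / 0.4800 = 0.4517 which rounds to 0.45
d₂ = d₁ − σ√T = 0.4517 − 0.4800 = -0.0283 which rounds to -0.03
Risk-neutral Pr[S_T > K] = N(d₂) = N(-0.03) = 0.4880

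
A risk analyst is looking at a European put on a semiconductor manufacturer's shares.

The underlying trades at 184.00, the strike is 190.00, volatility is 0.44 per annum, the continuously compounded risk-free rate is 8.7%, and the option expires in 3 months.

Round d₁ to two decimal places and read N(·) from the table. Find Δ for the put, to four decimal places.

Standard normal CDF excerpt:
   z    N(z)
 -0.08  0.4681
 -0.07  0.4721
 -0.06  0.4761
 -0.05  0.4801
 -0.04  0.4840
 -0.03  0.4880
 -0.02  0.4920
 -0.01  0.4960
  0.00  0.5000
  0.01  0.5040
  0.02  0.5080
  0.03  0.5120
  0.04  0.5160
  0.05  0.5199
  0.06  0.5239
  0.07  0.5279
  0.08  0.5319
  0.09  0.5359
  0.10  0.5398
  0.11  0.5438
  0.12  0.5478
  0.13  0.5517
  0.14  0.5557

-0.4761

T = 0.25;  σ√T = 0.2200
d₁ = [ln(184/190) + (0.087 + ½·0.44²)·0.25] / (σ√T) = (-0.0321 + 0.0459) / 0.2200 = 0.0630 ≈ 0.06
N(d₁) = N(0.06) = 0.5239
Δ_put = N(d₁) − 1 = 0.5239 − 1 = -0.4761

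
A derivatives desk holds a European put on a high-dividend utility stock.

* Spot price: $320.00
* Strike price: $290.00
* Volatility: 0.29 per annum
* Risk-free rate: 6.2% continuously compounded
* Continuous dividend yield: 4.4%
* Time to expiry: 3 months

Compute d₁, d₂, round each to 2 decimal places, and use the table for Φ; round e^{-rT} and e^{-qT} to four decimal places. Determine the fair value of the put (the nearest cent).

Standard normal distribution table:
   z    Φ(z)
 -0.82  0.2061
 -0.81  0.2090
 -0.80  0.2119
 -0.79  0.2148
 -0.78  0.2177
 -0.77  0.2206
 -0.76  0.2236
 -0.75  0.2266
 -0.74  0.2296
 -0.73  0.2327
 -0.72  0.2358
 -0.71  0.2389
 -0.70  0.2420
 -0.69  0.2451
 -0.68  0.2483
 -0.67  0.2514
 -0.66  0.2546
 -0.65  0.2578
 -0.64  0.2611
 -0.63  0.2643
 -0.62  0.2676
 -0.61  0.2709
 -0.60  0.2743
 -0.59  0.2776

$5.65

T = 0.25;  σ√T = 0.1450
d₁ = [ln(320/290) + (0.062 − 0.044 + 0.29²/2)·0.25] / 0.1450 = [0.0984 + 0.0150] / 0.1450 = 0.7824 → 0.78
d₂ = d₁ − σ√T = 0.7824 − 0.1450 = 0.6374 → 0.64
exp(−qT) = exp(−0.044·0.25) = 0.9891;  exp(−rT) = exp(−0.062·0.25) = 0.9846
P = 290·0.9846·N(-0.64) − 320·0.9891·N(-0.78) = 290·0.9846·0.2611 − 320·0.9891·0.2177 = 74.5529 − 68.9047 = 5.6483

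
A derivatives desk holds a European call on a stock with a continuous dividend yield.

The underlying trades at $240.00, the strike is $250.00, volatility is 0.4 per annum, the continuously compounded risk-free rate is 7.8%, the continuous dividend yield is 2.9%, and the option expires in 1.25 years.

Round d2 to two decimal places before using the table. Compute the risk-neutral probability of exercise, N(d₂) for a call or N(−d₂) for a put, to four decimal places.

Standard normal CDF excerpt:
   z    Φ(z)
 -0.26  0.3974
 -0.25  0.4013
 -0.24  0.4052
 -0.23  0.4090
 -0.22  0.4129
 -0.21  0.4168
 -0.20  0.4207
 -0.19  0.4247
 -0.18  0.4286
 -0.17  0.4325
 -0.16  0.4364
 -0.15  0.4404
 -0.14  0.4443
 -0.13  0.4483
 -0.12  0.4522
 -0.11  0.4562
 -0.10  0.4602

0.4286

T = 1.25;  σ√T = 0.4472
d₁ = [ln(240/250) + (0.078 − 0.029 + 0.4²/2)·1.25] / 0.4472 = [-0.0408 + 0.1613] / 0.4472 = 0.2693 which rounds to 0.27
d₂ = d₁ − σ√T = 0.2693 − 0.4472 = -0.1779 which rounds to -0.18
Pr(exercise) under Q = N(d₂) = 0.4286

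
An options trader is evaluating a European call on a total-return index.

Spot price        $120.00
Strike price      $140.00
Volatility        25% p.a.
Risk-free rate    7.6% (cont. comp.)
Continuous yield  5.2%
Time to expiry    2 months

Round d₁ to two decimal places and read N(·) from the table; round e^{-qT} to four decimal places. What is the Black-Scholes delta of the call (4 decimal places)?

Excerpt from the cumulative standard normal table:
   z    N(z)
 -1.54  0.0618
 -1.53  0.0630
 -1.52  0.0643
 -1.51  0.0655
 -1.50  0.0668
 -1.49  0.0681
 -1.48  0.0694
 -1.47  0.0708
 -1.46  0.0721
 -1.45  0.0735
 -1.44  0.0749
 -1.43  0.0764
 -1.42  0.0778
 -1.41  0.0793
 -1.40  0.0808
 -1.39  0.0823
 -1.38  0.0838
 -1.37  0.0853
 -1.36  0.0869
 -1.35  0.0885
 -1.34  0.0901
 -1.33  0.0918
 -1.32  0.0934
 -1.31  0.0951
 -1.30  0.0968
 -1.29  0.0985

0.0771

σ√T = 0.25·√0.1667 = 0.1021
d₁ = [ln(120/140) + (0.076 − 0.052 + 0.25²/2)·0.1667] / 0.1021 = [-0.1542 + 0.0092] / 0.1021 = -1.4201 → -1.42
N(d₁) = N(-1.42) = 0.0778
Δ_call = exp(−qT)·N(d₁) = 0.9914·0.0778 = 0.0771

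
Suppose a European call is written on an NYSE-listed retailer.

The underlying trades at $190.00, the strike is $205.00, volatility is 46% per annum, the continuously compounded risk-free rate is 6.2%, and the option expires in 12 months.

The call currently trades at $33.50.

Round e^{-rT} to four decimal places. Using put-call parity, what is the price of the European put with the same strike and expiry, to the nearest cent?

$36.18

e^(−rT) = e^(−0.062·1) = 0.9399
Put-call parity: C − P = S − K·e^(−rT) = 190 − 205·0.9399 = 190 − 192.6795 = -2.6795
P = C − (C − P) = 33.50 − (-2.6795) = 36.1795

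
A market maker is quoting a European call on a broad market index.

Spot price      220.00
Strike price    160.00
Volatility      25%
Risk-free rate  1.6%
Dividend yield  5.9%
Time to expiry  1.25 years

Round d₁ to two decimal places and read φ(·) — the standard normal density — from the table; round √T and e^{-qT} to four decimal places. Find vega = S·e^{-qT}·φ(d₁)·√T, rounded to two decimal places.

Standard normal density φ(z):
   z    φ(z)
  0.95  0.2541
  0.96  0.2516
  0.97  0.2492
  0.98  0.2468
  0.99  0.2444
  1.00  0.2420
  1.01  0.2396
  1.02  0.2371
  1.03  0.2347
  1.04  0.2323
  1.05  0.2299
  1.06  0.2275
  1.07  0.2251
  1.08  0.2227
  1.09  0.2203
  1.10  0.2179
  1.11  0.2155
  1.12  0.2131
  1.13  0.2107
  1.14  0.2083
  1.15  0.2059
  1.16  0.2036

50.33

σ√T = 0.25·√1.25 = 0.2795
d₁ = [ln(220/160) + (0.016 − 0.059 + 0.25²/2)·1.25] / 0.2795 = [0.3185 − 0.0147] / 0.2795 = 1.0868 → 1.09
√T = √1.25 = 1.1180
φ(d₁) = φ(1.09) = 0.2203
exp(−qT) = exp(−0.059·1.25) = 0.9289
vega = S·exp(−qT)·φ(d₁)·√T = 220·0.9289·0.2203·1.1180 = 50.3324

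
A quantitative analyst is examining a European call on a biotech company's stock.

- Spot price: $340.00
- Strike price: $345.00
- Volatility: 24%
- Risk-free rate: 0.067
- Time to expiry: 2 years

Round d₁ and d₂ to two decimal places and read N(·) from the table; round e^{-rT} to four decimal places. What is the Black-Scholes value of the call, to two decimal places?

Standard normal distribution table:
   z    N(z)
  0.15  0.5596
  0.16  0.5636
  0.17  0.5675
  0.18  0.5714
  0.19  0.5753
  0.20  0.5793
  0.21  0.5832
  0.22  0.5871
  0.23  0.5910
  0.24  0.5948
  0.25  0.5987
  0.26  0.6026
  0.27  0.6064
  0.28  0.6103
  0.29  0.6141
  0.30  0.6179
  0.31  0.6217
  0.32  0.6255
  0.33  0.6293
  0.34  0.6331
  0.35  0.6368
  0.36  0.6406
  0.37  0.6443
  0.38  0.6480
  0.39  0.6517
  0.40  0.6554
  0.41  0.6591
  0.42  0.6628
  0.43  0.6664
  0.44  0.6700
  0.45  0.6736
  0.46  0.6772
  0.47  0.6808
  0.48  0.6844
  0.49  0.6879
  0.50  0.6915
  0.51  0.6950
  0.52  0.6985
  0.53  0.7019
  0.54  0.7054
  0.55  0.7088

$65.08

T = 2;  σ√T = 0.3394
d₁ = [ln(340/345) + (0.067 + 0.24²/2)·2] / 0.3394 = [-0.0146 + 0.1916] / 0.3394 = 0.5215 which rounds to 0.52
d₂ = d₁ − σ√T = 0.5215 − 0.3394 = 0.1821 which rounds to 0.18
e^(−rT) = e^(−0.067·2) = 0.8746
N(d₁) = N(0.52) = 0.6985;  N(d₂) = N(0.18) = 0.5714
C = 340·0.6985 − 345·0.8746·0.5714 = 237.4900 − 172.4125 = 65.0775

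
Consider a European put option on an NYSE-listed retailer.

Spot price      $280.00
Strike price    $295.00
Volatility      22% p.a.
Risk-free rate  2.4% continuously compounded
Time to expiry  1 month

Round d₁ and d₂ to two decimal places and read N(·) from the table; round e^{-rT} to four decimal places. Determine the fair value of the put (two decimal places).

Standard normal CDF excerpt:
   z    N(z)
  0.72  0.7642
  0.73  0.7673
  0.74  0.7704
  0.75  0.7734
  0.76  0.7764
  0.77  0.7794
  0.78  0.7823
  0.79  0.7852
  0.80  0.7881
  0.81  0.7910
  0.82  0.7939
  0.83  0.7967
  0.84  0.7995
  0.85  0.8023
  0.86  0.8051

$16.34

σ√T = 0.22·√0.08333 = 0.0635
d₁ = [ln(280/295) + (0.024 + ½·0.22²)·0.08333] / (σ√T) = (-0.0522 + 0.0040) / 0.0635 = -0.7585 ≈ -0.76
d₂ = -0.7585 − 0.0635 = -0.8220 ≈ -0.82
e^(−rT) = e^(−0.024·0.08333) = 0.9980
P = 295·0.9980·N(0.82) − 280·N(0.76) = 295·0.9980·0.7939 − 280·0.7764 = 233.7321 − 217.3920 = 16.3401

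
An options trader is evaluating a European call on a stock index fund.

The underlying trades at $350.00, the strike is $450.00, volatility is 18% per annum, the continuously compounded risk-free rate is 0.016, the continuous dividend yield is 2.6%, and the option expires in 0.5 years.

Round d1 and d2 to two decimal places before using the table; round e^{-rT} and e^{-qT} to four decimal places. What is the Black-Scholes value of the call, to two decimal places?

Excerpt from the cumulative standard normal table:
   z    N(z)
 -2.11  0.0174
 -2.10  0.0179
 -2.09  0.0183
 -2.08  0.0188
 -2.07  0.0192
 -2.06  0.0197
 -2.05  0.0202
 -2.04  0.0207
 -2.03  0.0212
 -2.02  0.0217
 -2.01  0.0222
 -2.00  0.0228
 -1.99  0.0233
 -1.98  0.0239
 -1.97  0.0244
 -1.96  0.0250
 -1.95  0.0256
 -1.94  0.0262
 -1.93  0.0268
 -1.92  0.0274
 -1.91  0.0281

σ√T = 0.18 × 0.7071 = 0.1273
d₁ = [ln(350/450) + (0.016 − 0.026 + 0.18²/2)·0.5] / 0.1273 = [-0.2513 + 0.0031] / 0.1273 = -1.9502 which rounds to -1.95
d₂ = d₁ − σ√T = -1.9502 − 0.1273 = -2.0774 which rounds to -2.08
exp(−qT) = exp(−0.026·0.5) = 0.9871;  exp(−rT) = exp(−0.016·0.5) = 0.9920
N(d₁) = N(-1.95) = 0.0256;  N(d₂) = N(-2.08) = 0.0188
C = 350·0.9871·0.0256 − 450·0.9920·0.0188 = 8.8444 − 8.3923 = 0.4521

$0.45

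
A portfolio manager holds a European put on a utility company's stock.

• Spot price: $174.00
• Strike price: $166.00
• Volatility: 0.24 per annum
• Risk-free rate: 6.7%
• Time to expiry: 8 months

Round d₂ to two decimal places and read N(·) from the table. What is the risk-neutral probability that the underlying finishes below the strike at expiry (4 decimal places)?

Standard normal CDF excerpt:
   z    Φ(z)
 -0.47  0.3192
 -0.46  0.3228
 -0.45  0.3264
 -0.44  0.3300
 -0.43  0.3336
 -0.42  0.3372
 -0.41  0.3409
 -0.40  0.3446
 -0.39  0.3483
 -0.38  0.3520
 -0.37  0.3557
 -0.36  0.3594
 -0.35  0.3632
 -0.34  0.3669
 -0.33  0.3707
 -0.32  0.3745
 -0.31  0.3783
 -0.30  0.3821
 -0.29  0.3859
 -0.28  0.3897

σ√T = 0.24 × 0.8165 = 0.1960
ln(S/K) + (r + σ²/2)T = ln(174/166) + (0.067 + 0.24²/2)·0.6667 = 0.0471 + 0.0639 = 0.1109
d₁ = 0.1109 / 0.1960 = 0.5661 → 0.57
d₂ = d₁ − σ√T = 0.5661 − 0.1960 = 0.3701 → 0.37
Pr(exercise) under Q = N(−d₂) = N(-0.37) = 0.3557

0.3557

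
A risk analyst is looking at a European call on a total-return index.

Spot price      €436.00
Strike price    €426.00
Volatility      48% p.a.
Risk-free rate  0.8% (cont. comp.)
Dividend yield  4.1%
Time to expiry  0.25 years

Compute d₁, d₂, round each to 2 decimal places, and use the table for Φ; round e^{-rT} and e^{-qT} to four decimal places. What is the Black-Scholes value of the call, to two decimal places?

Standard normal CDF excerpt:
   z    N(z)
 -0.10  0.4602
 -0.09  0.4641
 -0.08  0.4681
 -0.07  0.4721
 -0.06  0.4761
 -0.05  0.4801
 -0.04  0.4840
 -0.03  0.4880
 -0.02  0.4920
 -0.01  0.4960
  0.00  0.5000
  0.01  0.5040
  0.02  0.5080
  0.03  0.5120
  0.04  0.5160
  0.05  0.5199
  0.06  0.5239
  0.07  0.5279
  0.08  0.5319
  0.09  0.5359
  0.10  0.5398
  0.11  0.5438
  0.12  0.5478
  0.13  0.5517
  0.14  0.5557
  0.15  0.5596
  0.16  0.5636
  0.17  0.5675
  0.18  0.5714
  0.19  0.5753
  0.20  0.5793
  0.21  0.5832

€44.18

σ√T = 0.48·√0.25 = 0.2400
d₁ = [ln(436/426) + (0.008 − 0.041 + 0.48²/2)·0.25] / 0.2400 = [0.0232 + 0.0205] / 0.2400 = 0.1823 ⇒ 0.18
d₂ = d₁ − σ√T = 0.1823 − 0.2400 = -0.0577 ⇒ -0.06
exp(−qT) = exp(−0.041·0.25) = 0.9898;  exp(−rT) = exp(−0.008·0.25) = 0.9980
N(d₁) = N(0.18) = 0.5714;  N(d₂) = N(-0.06) = 0.4761
C = 436·0.9898·0.5714 − 426·0.9980·0.4761 = 246.5893 − 202.4130 = 44.1763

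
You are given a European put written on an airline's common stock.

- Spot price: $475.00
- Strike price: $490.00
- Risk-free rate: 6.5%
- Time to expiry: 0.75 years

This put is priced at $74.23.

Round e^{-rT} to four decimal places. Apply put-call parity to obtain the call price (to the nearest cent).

$82.55

exp(−rT) = exp(−0.065·0.75) = 0.9524
Put-call parity: C − P = S − K·e^(−rT) = 475 − 490·0.9524 = 475 − 466.6760 = 8.3240
C = P + (C − P) = 74.23 + (8.3240) = 82.5540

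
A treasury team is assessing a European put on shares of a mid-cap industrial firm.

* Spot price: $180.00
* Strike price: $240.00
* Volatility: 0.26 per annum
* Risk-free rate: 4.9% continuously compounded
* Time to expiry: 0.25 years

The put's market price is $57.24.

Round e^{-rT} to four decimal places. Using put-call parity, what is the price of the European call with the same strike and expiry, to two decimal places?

e^(−rT) = e^(−0.049·0.25) = 0.9878
Put-call parity: C − P = S − K·e^(−rT) = 180 − 240·0.9878 = 180 − 237.0720 = -57.0720
C = P + (C − P) = 57.24 + (-57.0720) = 0.1680

$0.17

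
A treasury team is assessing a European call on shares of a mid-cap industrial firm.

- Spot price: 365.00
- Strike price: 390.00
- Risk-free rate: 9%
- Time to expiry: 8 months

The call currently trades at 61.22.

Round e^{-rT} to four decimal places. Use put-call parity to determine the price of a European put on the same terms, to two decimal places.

63.52

exp(−rT) = exp(−0.09·0.6667) = 0.9418
Put-call parity: C − P = S − K·e^(−rT) = 365 − 390·0.9418 = 365 − 367.3020 = -2.3020
P = C − (C − P) = 61.22 − (-2.3020) = 63.5220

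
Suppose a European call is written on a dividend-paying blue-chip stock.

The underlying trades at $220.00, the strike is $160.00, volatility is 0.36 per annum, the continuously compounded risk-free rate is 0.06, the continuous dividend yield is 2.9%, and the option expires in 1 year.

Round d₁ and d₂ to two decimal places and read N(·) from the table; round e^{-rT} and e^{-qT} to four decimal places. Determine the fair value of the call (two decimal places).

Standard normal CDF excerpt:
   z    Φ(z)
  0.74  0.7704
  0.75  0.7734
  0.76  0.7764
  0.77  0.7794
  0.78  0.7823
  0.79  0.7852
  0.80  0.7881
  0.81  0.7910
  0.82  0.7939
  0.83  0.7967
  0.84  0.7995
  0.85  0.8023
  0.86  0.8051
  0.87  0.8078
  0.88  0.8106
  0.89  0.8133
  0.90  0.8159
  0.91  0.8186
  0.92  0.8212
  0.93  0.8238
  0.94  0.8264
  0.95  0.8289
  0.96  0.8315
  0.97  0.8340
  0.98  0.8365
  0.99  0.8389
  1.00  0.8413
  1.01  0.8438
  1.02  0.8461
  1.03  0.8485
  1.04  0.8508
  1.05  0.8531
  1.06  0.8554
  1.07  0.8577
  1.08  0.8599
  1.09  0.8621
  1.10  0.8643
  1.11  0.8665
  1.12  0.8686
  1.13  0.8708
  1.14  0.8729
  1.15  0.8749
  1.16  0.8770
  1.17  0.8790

$68.65

T = 1;  σ√T = 0.3600
d₁ = [ln(220/160) + (0.06 − 0.029 + 0.36²/2)·1] / 0.3600 = [0.3185 + 0.0958] / 0.3600 = 1.1507 ≈ 1.15
d₂ = d₁ − σ√T = 1.1507 − 0.3600 = 0.7907 ≈ 0.79
e^(−qT) = e^(−0.029·1) = 0.9714;  e^(−rT) = e^(−0.06·1) = 0.9418
C = 220·0.9714·N(1.15) − 160·0.9418·N(0.79) = 220·0.9714·0.8749 − 160·0.9418·0.7852 = 186.9731 − 118.3202 = 68.6529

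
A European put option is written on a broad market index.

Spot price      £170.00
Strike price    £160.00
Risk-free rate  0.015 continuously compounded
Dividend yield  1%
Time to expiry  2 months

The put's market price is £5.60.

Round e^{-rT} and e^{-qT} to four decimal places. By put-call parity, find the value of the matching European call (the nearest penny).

£15.71

exp(−qT) = exp(−0.01·0.1667) = 0.9983;  exp(−rT) = exp(−0.015·0.1667) = 0.9975
Put-call parity: C − P = S·e^(−qT) − K·e^(−rT) = 170·0.9983 − 160·0.9975 = 169.7110 − 159.6000 = 10.1110
C = P + (C − P) = 5.60 + (10.1110) = 15.7110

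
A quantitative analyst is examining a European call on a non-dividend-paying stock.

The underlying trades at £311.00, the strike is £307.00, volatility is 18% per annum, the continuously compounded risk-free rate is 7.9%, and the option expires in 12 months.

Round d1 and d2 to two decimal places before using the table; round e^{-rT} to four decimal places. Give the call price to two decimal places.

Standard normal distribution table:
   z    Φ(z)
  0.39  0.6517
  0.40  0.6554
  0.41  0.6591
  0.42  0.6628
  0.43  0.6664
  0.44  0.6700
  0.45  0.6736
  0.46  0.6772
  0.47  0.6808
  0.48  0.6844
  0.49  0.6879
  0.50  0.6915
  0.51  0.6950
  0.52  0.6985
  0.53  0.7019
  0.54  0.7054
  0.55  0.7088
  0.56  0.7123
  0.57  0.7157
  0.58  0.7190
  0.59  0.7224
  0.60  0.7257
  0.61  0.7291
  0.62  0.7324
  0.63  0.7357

σ√T = 0.18·√1 = 0.1800
d₁ = [ln(311/307) + (0.079 + 0.18²/2)·1] / 0.1800 = [0.0129 + 0.0952] / 0.1800 = 0.6008 which rounds to 0.60
d₂ = d₁ − σ√T = 0.6008 − 0.1800 = 0.4208 which rounds to 0.42
exp(−rT) = exp(−0.079·1) = 0.9240
N(d₁) = N(0.60) = 0.7257;  N(d₂) = N(0.42) = 0.6628
C = 311·0.7257 − 307·0.9240·0.6628 = 225.6927 − 188.0152 = 37.6775

£37.68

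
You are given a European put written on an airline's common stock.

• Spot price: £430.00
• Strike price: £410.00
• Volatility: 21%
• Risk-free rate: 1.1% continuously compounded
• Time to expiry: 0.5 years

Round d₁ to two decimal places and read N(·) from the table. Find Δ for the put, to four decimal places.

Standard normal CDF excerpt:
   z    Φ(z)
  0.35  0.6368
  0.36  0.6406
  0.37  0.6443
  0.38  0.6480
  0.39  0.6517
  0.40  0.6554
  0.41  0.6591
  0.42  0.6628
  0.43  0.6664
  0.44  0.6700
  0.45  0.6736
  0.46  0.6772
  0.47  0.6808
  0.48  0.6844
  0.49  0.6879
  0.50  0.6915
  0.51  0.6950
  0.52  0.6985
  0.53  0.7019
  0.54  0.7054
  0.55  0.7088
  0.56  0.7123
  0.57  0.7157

T = 0.5;  σ√T = 0.1485
ln(S/K) + (r + σ²/2)T = ln(430/410) + (0.011 + 0.21²/2)·0.5 = 0.0476 + 0.0165 = 0.0642
d₁ = 0.0642 / 0.1485 = 0.4320 which rounds to 0.43
N(d₁) = N(0.43) = 0.6664
Δ_put = N(d₁) − 1 = 0.6664 − 1 = -0.3336

-0.3336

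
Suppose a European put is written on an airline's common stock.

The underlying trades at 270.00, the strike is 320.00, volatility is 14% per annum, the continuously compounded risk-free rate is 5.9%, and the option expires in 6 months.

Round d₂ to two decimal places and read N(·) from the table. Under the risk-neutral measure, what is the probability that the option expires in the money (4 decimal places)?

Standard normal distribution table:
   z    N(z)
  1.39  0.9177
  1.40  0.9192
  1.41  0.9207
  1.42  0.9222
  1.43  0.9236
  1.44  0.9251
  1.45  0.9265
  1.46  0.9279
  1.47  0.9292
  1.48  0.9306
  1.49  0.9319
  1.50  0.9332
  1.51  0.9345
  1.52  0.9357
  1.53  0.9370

0.9292

σ√T = 0.14·√0.5 = 0.0990
d₁ = [ln(270/320) + (0.059 + 0.14²/2)·0.5] / 0.0990 = [-0.1699 + 0.0344] / 0.0990 = -1.3687 ≈ -1.37
d₂ = d₁ − σ√T = -1.3687 − 0.0990 = -1.4677 ≈ -1.47
Pr(exercise) under Q = N(−d₂) = N(1.47) = 0.9292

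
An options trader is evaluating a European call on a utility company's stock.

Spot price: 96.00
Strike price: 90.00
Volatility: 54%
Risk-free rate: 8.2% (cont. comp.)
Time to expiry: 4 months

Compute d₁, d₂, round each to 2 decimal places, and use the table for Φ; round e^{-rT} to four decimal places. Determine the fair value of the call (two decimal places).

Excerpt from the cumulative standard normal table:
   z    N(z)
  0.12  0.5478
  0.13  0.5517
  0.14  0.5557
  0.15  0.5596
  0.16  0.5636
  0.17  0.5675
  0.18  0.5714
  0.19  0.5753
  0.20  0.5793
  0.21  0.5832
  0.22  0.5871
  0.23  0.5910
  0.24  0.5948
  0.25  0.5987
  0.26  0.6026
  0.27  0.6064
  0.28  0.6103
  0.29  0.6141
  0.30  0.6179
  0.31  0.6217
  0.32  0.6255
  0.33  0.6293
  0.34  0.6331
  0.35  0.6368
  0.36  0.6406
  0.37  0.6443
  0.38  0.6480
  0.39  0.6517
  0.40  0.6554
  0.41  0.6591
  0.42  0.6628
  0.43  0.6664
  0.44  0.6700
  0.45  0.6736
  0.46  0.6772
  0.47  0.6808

16.00

σ√T = 0.54·√0.3333 = 0.3118
d₁ = [ln(96/90) + (0.082 + 0.54²/2)·0.3333] / 0.3118 = [0.0645 + 0.0759] / 0.3118 = 0.4506 which rounds to 0.45
d₂ = d₁ − σ√T = 0.4506 − 0.3118 = 0.1388 which rounds to 0.14
e^(−rT) = e^(−0.082·0.3333) = 0.9730
C = 96·N(0.45) − 90·0.9730·N(0.14) = 96·0.6736 − 90·0.9730·0.5557 = 64.6656 − 48.6626 = 16.0030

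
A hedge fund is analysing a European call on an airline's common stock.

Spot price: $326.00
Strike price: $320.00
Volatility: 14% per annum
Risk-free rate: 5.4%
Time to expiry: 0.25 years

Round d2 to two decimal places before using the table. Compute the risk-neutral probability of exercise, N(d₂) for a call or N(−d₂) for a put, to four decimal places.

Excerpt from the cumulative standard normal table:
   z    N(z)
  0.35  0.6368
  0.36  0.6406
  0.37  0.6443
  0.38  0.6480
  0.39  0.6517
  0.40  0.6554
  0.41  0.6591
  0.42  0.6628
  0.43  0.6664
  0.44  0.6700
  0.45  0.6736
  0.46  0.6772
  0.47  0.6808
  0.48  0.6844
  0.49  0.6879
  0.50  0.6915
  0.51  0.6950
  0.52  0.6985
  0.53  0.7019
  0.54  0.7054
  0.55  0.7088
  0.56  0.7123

0.6628

σ√T = 0.14·√0.25 = 0.0700
d₁ = [ln(326/320) + (0.054 + ½·0.14²)·0.25] / (σ√T) = (0.0186 + 0.0159) / 0.0700 = 0.4932 which rounds to 0.49
d₂ = 0.4932 − 0.0700 = 0.4232 which rounds to 0.42
Pr(exercise) under Q = N(d₂) = 0.6628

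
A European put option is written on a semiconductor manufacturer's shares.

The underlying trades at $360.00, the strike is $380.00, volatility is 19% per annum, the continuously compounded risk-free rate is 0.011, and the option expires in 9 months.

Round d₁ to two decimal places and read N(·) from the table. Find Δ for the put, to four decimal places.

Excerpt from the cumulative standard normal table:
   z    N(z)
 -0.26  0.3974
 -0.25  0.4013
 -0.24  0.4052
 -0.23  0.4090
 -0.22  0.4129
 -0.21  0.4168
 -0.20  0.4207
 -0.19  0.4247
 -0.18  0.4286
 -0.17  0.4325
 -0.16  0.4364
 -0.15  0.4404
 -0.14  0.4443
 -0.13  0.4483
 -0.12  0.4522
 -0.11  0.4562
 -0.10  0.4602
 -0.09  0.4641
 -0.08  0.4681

-0.5793

σ√T = 0.19 × 0.8660 = 0.1645
d₁ = [ln(360/380) + (0.011 + 0.19²/2)·0.75] / 0.1645 = [-0.0541 + 0.0218] / 0.1645 = -0.1962 which rounds to -0.20
N(d₁) = N(-0.20) = 0.4207
Δ_put = N(d₁) − 1 = 0.4207 − 1 = -0.5793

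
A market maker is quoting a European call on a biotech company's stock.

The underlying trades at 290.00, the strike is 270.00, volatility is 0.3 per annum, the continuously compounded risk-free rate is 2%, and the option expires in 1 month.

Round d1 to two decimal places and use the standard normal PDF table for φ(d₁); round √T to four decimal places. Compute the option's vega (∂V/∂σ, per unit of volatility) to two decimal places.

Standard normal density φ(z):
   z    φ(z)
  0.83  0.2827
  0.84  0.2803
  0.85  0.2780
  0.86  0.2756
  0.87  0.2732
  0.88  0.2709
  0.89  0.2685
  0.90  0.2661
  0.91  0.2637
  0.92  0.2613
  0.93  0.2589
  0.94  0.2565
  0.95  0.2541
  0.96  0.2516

σ√T = 0.3·√0.08333 = 0.0866
ln(S/K) + (r + σ²/2)T = ln(290/270) + (0.02 + 0.3²/2)·0.08333 = 0.0715 + 0.0054 = 0.0769
d₁ = 0.0769 / 0.0866 = 0.8877 ≈ 0.89
√T = √0.08333 = 0.2887
φ(d₁) = φ(0.89) = 0.2685
vega = S·φ(d₁)·√T = 290·0.2685·0.2887 = 22.4796
(Call and put vega coincide under Black-Scholes.)

22.48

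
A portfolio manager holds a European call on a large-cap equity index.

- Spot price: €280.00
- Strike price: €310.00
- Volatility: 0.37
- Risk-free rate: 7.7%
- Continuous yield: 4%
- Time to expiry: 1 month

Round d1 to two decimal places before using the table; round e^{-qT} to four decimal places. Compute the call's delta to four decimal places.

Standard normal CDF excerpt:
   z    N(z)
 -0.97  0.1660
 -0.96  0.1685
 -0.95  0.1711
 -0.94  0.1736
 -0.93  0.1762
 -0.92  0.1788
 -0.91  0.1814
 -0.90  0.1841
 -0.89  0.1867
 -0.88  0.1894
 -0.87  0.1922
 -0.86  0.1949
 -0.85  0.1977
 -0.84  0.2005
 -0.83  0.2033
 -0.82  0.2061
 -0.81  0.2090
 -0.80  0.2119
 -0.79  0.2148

0.1916

σ√T = 0.37·√0.08333 = 0.1068
d₁ = [ln(280/310) + (0.077 − 0.04 + 0.37²/2)·0.08333] / 0.1068 = [-0.1018 + 0.0088] / 0.1068 = -0.8707 which rounds to -0.87
N(d₁) = N(-0.87) = 0.1922
Δ_call = exp(−qT)·N(d₁) = 0.9967·0.1922 = 0.1916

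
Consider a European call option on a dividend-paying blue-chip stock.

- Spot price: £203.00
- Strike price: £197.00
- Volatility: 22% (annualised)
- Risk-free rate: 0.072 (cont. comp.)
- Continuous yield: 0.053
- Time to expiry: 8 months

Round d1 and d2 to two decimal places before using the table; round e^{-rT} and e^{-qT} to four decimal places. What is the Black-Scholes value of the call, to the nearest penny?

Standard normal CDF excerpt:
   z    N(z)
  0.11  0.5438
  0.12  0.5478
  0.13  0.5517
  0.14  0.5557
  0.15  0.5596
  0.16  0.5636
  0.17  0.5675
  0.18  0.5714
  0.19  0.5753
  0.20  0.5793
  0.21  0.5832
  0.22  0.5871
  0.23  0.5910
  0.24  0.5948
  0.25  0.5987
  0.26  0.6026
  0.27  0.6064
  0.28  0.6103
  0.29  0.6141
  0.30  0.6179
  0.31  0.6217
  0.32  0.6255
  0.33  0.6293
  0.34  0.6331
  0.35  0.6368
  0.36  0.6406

£18.24

σ√T = 0.22·√0.6667 = 0.1796
d₁ = [ln(203/197) + (0.072 − 0.053 + 0.22²/2)·0.6667] / 0.1796 = [0.0300 + 0.0288] / 0.1796 = 0.3274 ≈ 0.33
d₂ = d₁ − σ√T = 0.3274 − 0.1796 = 0.1477 ≈ 0.15
e^(−qT) = e^(−0.053·0.6667) = 0.9653;  e^(−rT) = e^(−0.072·0.6667) = 0.9531
C = 203·0.9653·N(0.33) − 197·0.9531·N(0.15) = 203·0.9653·0.6293 − 197·0.9531·0.5596 = 123.3150 − 105.0709 = 18.2442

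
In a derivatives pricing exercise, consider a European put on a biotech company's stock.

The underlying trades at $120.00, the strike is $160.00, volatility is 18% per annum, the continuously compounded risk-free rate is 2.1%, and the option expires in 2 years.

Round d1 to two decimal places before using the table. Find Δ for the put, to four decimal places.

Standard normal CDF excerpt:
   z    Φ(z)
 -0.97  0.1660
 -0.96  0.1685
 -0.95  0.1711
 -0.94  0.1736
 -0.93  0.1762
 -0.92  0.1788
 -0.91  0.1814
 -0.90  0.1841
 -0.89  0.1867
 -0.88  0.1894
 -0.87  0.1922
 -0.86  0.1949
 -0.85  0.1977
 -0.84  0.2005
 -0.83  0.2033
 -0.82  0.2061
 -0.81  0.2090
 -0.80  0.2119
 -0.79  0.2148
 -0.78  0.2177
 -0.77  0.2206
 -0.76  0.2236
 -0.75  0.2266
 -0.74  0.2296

-0.7995

σ√T = 0.18·√2 = 0.2546
ln(S/K) + (r + σ²/2)T = ln(120/160) + (0.021 + 0.18²/2)·2 = -0.2877 + 0.0744 = -0.2133
d₁ = -0.2133 / 0.2546 = -0.8379 ⇒ -0.84
N(d₁) = N(-0.84) = 0.2005
Δ_put = N(d₁) − 1 = 0.2005 − 1 = -0.7995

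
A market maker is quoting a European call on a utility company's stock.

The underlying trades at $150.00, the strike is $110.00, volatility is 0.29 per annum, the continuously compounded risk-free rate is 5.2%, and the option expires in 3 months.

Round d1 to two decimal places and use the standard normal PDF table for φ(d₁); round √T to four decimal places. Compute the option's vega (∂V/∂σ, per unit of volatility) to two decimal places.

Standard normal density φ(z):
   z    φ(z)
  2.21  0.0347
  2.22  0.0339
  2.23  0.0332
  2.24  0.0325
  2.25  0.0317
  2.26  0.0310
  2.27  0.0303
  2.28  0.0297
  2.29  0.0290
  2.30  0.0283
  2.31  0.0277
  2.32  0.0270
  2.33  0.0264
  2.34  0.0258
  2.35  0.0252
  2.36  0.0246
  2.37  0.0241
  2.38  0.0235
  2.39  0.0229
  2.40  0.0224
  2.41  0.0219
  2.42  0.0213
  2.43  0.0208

σ√T = 0.29·√0.25 = 0.1450
d₁ = [ln(150/110) + (0.052 + ½·0.29²)·0.25] / (σ√T) = (0.3102 + 0.0235) / 0.1450 = 2.3012 ⇒ 2.30
√T = √0.25 = 0.5000
φ(d₁) = φ(2.30) = 0.0283
vega = S·φ(d₁)·√T = 150·0.0283·0.5000 = 2.1225

2.12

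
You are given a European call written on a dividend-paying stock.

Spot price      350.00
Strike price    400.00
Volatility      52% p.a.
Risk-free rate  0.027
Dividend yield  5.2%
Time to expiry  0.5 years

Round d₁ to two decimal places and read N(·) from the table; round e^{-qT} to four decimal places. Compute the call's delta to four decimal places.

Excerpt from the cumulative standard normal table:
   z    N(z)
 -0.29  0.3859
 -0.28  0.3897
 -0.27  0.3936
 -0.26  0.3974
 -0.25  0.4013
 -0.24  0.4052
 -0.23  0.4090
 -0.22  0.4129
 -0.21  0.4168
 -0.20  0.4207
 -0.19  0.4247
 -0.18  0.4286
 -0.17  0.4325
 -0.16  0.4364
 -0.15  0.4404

T = 0.5;  σ√T = 0.3677
d₁ = [ln(350/400) + (0.027 − 0.052 + 0.52²/2)·0.5] / 0.3677 = [-0.1335 + 0.0551] / 0.3677 = -0.2133 → -0.21
N(d₁) = N(-0.21) = 0.4168
Δ_call = exp(−qT)·N(d₁) = 0.9743·0.4168 = 0.4061

0.4061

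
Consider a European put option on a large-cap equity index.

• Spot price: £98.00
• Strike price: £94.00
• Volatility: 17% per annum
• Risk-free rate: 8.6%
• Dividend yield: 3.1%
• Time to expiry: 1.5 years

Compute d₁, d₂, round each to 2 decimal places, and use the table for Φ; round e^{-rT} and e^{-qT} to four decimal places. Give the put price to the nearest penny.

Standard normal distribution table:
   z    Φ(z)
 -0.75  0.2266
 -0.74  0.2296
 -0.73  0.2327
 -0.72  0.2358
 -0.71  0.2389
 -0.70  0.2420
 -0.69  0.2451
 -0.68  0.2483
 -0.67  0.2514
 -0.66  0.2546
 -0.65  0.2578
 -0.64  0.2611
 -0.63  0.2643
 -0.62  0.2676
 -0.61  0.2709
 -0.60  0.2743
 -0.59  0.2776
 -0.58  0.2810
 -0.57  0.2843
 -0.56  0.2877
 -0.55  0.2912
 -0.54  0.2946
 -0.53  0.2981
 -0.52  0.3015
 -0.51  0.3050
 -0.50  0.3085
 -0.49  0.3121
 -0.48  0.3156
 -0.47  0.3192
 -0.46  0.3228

£3.15

T = 1.5;  σ√T = 0.2082
d₁ = [ln(98/94) + (0.086 − 0.031 + ½·0.17²)·1.5] / (σ√T) = (0.0417 + 0.1042) / 0.2082 = 0.7005 ≈ 0.70
d₂ = 0.7005 − 0.2082 = 0.4923 ≈ 0.49
e^(−qT) = e^(−0.031·1.5) = 0.9546;  e^(−rT) = e^(−0.086·1.5) = 0.8790
N(−d₂) = N(-0.49) = 0.3121;  N(−d₁) = N(-0.70) = 0.2420
P = 94·0.8790·0.3121 − 98·0.9546·0.2420 = 25.7876 − 22.6393 = 3.1483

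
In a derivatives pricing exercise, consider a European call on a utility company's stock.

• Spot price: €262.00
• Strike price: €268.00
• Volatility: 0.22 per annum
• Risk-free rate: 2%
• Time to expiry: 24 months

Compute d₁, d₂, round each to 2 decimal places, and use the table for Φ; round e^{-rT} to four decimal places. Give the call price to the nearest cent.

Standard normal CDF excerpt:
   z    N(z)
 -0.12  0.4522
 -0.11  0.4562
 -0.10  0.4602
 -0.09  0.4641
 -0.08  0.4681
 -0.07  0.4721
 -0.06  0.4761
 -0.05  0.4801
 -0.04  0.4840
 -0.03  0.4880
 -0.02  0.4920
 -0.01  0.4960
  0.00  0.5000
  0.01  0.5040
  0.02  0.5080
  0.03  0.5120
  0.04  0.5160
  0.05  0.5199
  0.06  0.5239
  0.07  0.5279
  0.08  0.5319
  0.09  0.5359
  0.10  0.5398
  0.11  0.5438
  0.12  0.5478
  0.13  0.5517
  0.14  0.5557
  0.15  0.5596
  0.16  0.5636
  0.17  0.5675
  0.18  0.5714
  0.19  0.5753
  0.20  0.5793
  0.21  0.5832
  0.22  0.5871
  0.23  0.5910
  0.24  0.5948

€34.30

T = 2;  σ√T = 0.3111
d₁ = [ln(262/268) + (0.02 + 0.22²/2)·2] / 0.3111 = [-0.0226 + 0.0884] / 0.3111 = 0.2114 which rounds to 0.21
d₂ = d₁ − σ√T = 0.2114 − 0.3111 = -0.0998 which rounds to -0.10
e^(−rT) = e^(−0.02·2) = 0.9608
N(d₁) = N(0.21) = 0.5832;  N(d₂) = N(-0.10) = 0.4602
C = 262·0.5832 − 268·0.9608·0.4602 = 152.7984 − 118.4989 = 34.2995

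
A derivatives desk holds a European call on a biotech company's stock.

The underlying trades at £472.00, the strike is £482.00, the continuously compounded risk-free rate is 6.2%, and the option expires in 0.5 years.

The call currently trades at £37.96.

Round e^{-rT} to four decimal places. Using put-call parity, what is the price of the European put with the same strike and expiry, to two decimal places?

£33.26

exp(−rT) = exp(−0.062·0.5) = 0.9695
Put-call parity: C − P = S − K·e^(−rT) = 472 − 482·0.9695 = 472 − 467.2990 = 4.7010
P = C − (C − P) = 37.96 − (4.7010) = 33.2590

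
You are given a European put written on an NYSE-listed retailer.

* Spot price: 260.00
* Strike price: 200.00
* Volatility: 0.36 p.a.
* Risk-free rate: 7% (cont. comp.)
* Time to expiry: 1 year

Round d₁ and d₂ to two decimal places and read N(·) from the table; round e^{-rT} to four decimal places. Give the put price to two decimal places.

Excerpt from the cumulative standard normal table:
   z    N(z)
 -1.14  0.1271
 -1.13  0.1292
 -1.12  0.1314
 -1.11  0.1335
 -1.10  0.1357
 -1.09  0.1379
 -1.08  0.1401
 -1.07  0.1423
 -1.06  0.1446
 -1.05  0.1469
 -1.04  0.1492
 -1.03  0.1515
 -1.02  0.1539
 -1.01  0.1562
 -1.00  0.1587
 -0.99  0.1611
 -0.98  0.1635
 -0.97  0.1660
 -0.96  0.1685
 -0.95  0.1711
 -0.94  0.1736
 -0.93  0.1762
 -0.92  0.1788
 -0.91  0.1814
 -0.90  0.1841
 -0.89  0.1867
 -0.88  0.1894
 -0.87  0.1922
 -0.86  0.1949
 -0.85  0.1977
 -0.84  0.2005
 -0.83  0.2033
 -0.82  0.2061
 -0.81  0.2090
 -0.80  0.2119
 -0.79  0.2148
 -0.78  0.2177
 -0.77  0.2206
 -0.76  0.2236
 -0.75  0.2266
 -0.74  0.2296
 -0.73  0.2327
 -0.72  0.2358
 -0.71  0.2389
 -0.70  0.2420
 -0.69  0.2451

7.53

σ√T = 0.36·√1 = 0.3600
d₁ = [ln(260/200) + (0.07 + 0.36²/2)·1] / 0.3600 = [0.2624 + 0.1348] / 0.3600 = 1.1032 which rounds to 1.10
d₂ = d₁ − σ√T = 1.1032 − 0.3600 = 0.7432 which rounds to 0.74
e^(−rT) = e^(−0.07·1) = 0.9324
N(−d₂) = N(-0.74) = 0.2296;  N(−d₁) = N(-1.10) = 0.1357
P = 200·0.9324·0.2296 − 260·0.1357 = 42.8158 − 35.2820 = 7.5338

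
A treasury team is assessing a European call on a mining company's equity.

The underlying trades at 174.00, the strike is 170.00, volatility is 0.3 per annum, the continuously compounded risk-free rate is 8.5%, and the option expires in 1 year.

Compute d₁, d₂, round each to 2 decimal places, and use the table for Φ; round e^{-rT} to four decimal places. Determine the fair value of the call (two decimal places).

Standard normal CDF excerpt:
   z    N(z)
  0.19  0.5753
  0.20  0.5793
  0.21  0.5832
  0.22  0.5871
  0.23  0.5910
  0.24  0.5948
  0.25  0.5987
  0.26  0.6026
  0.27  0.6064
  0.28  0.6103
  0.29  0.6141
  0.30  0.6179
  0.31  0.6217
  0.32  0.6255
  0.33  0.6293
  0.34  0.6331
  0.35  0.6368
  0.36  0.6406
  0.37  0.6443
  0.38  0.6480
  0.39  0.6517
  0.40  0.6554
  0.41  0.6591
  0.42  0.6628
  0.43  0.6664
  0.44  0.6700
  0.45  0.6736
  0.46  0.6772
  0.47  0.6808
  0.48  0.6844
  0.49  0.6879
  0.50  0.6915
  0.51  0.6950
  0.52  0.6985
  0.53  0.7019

29.87

σ√T = 0.3 × 1.0000 = 0.3000
d₁ = [ln(174/170) + (0.085 + 0.3²/2)·1] / 0.3000 = [0.0233 + 0.1300] / 0.3000 = 0.5109 which rounds to 0.51
d₂ = d₁ − σ√T = 0.5109 − 0.3000 = 0.2109 which rounds to 0.21
e^(−rT) = e^(−0.085·1) = 0.9185
C = 174·N(0.51) − 170·0.9185·N(0.21) = 174·0.6950 − 170·0.9185·0.5832 = 120.9300 − 91.0638 = 29.8662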